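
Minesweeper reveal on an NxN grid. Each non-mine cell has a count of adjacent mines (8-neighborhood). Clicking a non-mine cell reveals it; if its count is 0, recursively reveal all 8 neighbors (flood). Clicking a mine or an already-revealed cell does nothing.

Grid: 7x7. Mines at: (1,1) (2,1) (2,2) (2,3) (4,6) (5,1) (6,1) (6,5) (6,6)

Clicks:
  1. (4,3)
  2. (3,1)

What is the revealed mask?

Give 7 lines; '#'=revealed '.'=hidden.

Answer: .......
.......
.......
.#####.
..####.
..####.
..###..

Derivation:
Click 1 (4,3) count=0: revealed 15 new [(3,2) (3,3) (3,4) (3,5) (4,2) (4,3) (4,4) (4,5) (5,2) (5,3) (5,4) (5,5) (6,2) (6,3) (6,4)] -> total=15
Click 2 (3,1) count=2: revealed 1 new [(3,1)] -> total=16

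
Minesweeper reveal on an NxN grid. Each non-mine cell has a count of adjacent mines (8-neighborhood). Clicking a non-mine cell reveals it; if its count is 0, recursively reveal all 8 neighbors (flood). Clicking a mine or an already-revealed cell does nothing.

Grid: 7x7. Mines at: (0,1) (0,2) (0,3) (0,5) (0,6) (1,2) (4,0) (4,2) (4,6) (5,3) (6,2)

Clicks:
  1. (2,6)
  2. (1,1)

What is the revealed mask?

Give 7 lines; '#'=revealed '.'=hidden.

Answer: .......
.#.####
...####
...####
...###.
.......
.......

Derivation:
Click 1 (2,6) count=0: revealed 15 new [(1,3) (1,4) (1,5) (1,6) (2,3) (2,4) (2,5) (2,6) (3,3) (3,4) (3,5) (3,6) (4,3) (4,4) (4,5)] -> total=15
Click 2 (1,1) count=3: revealed 1 new [(1,1)] -> total=16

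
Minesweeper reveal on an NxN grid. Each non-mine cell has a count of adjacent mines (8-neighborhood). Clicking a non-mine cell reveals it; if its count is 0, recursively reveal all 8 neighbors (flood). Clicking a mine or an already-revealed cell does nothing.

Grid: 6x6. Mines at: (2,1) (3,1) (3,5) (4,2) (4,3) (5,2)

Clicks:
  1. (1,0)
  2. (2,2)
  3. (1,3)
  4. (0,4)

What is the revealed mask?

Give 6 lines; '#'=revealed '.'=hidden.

Answer: ######
######
..####
..###.
......
......

Derivation:
Click 1 (1,0) count=1: revealed 1 new [(1,0)] -> total=1
Click 2 (2,2) count=2: revealed 1 new [(2,2)] -> total=2
Click 3 (1,3) count=0: revealed 17 new [(0,0) (0,1) (0,2) (0,3) (0,4) (0,5) (1,1) (1,2) (1,3) (1,4) (1,5) (2,3) (2,4) (2,5) (3,2) (3,3) (3,4)] -> total=19
Click 4 (0,4) count=0: revealed 0 new [(none)] -> total=19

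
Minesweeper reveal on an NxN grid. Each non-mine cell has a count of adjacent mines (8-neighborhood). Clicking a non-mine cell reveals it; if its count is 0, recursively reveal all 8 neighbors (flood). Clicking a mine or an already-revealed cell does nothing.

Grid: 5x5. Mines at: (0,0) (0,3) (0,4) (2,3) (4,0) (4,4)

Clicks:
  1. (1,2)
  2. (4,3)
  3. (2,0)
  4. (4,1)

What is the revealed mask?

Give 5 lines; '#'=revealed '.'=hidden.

Click 1 (1,2) count=2: revealed 1 new [(1,2)] -> total=1
Click 2 (4,3) count=1: revealed 1 new [(4,3)] -> total=2
Click 3 (2,0) count=0: revealed 8 new [(1,0) (1,1) (2,0) (2,1) (2,2) (3,0) (3,1) (3,2)] -> total=10
Click 4 (4,1) count=1: revealed 1 new [(4,1)] -> total=11

Answer: .....
###..
###..
###..
.#.#.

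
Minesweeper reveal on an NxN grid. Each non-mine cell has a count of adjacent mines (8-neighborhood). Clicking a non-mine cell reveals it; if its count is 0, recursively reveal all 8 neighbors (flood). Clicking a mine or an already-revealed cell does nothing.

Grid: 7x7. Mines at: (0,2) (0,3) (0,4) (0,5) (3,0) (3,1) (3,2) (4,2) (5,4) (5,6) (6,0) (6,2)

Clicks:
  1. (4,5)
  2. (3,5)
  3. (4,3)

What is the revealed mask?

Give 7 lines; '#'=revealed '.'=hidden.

Answer: .......
...####
...####
...####
...####
.......
.......

Derivation:
Click 1 (4,5) count=2: revealed 1 new [(4,5)] -> total=1
Click 2 (3,5) count=0: revealed 15 new [(1,3) (1,4) (1,5) (1,6) (2,3) (2,4) (2,5) (2,6) (3,3) (3,4) (3,5) (3,6) (4,3) (4,4) (4,6)] -> total=16
Click 3 (4,3) count=3: revealed 0 new [(none)] -> total=16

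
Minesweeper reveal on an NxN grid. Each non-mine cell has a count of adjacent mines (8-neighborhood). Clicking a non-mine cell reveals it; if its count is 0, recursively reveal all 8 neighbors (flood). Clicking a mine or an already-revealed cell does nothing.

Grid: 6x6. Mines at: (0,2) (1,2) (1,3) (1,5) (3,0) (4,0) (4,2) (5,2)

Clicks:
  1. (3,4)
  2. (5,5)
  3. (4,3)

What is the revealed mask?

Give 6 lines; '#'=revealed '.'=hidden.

Answer: ......
......
...###
...###
...###
...###

Derivation:
Click 1 (3,4) count=0: revealed 12 new [(2,3) (2,4) (2,5) (3,3) (3,4) (3,5) (4,3) (4,4) (4,5) (5,3) (5,4) (5,5)] -> total=12
Click 2 (5,5) count=0: revealed 0 new [(none)] -> total=12
Click 3 (4,3) count=2: revealed 0 new [(none)] -> total=12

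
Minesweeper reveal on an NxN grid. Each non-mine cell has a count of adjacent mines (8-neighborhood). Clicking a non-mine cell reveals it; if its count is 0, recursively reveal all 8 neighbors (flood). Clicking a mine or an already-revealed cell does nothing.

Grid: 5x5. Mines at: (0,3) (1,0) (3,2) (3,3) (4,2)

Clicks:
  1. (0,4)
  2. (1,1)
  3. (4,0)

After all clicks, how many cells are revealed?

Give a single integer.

Answer: 8

Derivation:
Click 1 (0,4) count=1: revealed 1 new [(0,4)] -> total=1
Click 2 (1,1) count=1: revealed 1 new [(1,1)] -> total=2
Click 3 (4,0) count=0: revealed 6 new [(2,0) (2,1) (3,0) (3,1) (4,0) (4,1)] -> total=8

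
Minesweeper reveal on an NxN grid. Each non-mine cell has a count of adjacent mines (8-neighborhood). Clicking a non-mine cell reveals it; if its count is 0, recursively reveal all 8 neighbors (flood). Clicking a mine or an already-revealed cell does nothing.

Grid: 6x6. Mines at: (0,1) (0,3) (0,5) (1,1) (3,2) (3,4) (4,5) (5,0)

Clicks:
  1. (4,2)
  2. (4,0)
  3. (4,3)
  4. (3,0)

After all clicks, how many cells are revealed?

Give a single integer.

Click 1 (4,2) count=1: revealed 1 new [(4,2)] -> total=1
Click 2 (4,0) count=1: revealed 1 new [(4,0)] -> total=2
Click 3 (4,3) count=2: revealed 1 new [(4,3)] -> total=3
Click 4 (3,0) count=0: revealed 5 new [(2,0) (2,1) (3,0) (3,1) (4,1)] -> total=8

Answer: 8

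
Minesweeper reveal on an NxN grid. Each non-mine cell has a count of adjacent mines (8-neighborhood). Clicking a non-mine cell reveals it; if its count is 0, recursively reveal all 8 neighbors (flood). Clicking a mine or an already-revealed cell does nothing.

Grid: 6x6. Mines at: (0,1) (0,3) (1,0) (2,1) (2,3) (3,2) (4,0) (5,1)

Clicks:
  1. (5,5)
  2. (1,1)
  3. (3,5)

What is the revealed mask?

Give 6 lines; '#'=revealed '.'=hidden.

Answer: ....##
.#..##
....##
...###
..####
..####

Derivation:
Click 1 (5,5) count=0: revealed 17 new [(0,4) (0,5) (1,4) (1,5) (2,4) (2,5) (3,3) (3,4) (3,5) (4,2) (4,3) (4,4) (4,5) (5,2) (5,3) (5,4) (5,5)] -> total=17
Click 2 (1,1) count=3: revealed 1 new [(1,1)] -> total=18
Click 3 (3,5) count=0: revealed 0 new [(none)] -> total=18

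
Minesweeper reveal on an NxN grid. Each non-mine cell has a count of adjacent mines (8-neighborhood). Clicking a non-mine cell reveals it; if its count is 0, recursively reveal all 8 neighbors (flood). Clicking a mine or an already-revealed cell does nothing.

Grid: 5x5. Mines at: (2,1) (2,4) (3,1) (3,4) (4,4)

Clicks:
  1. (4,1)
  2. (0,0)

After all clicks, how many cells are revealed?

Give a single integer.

Click 1 (4,1) count=1: revealed 1 new [(4,1)] -> total=1
Click 2 (0,0) count=0: revealed 10 new [(0,0) (0,1) (0,2) (0,3) (0,4) (1,0) (1,1) (1,2) (1,3) (1,4)] -> total=11

Answer: 11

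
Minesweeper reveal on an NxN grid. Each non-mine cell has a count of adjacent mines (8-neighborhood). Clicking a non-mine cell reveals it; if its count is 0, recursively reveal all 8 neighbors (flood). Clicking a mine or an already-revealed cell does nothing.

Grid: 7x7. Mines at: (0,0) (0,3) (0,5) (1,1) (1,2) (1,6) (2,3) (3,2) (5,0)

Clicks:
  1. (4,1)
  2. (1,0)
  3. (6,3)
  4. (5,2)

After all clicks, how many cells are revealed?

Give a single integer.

Answer: 26

Derivation:
Click 1 (4,1) count=2: revealed 1 new [(4,1)] -> total=1
Click 2 (1,0) count=2: revealed 1 new [(1,0)] -> total=2
Click 3 (6,3) count=0: revealed 24 new [(2,4) (2,5) (2,6) (3,3) (3,4) (3,5) (3,6) (4,2) (4,3) (4,4) (4,5) (4,6) (5,1) (5,2) (5,3) (5,4) (5,5) (5,6) (6,1) (6,2) (6,3) (6,4) (6,5) (6,6)] -> total=26
Click 4 (5,2) count=0: revealed 0 new [(none)] -> total=26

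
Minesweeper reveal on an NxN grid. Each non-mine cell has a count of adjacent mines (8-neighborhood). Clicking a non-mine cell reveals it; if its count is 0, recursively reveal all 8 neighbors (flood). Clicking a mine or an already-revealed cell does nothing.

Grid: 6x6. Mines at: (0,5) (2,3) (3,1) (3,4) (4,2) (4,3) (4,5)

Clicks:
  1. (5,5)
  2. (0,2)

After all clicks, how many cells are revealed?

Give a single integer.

Click 1 (5,5) count=1: revealed 1 new [(5,5)] -> total=1
Click 2 (0,2) count=0: revealed 13 new [(0,0) (0,1) (0,2) (0,3) (0,4) (1,0) (1,1) (1,2) (1,3) (1,4) (2,0) (2,1) (2,2)] -> total=14

Answer: 14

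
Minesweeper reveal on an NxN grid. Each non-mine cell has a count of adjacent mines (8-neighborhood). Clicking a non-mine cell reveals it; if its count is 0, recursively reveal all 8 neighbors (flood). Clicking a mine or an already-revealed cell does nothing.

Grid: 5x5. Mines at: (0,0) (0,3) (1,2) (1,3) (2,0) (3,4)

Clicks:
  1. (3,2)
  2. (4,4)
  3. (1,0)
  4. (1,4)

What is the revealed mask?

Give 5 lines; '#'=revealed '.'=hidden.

Answer: .....
#...#
.###.
####.
#####

Derivation:
Click 1 (3,2) count=0: revealed 11 new [(2,1) (2,2) (2,3) (3,0) (3,1) (3,2) (3,3) (4,0) (4,1) (4,2) (4,3)] -> total=11
Click 2 (4,4) count=1: revealed 1 new [(4,4)] -> total=12
Click 3 (1,0) count=2: revealed 1 new [(1,0)] -> total=13
Click 4 (1,4) count=2: revealed 1 new [(1,4)] -> total=14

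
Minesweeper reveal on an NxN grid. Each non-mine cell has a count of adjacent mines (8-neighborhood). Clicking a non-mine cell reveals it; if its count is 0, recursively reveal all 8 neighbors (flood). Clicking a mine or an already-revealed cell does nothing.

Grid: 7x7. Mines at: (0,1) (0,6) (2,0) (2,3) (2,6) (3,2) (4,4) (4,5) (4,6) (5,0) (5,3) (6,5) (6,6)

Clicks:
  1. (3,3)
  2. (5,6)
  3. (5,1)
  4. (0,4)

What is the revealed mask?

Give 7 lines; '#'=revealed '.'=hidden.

Answer: ..####.
..####.
.......
...#...
.......
.#....#
.......

Derivation:
Click 1 (3,3) count=3: revealed 1 new [(3,3)] -> total=1
Click 2 (5,6) count=4: revealed 1 new [(5,6)] -> total=2
Click 3 (5,1) count=1: revealed 1 new [(5,1)] -> total=3
Click 4 (0,4) count=0: revealed 8 new [(0,2) (0,3) (0,4) (0,5) (1,2) (1,3) (1,4) (1,5)] -> total=11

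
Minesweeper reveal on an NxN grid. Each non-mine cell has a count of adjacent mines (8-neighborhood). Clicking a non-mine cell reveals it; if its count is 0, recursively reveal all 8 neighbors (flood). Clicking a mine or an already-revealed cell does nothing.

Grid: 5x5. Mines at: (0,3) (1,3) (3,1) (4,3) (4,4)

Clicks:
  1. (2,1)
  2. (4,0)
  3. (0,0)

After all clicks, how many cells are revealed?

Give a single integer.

Answer: 10

Derivation:
Click 1 (2,1) count=1: revealed 1 new [(2,1)] -> total=1
Click 2 (4,0) count=1: revealed 1 new [(4,0)] -> total=2
Click 3 (0,0) count=0: revealed 8 new [(0,0) (0,1) (0,2) (1,0) (1,1) (1,2) (2,0) (2,2)] -> total=10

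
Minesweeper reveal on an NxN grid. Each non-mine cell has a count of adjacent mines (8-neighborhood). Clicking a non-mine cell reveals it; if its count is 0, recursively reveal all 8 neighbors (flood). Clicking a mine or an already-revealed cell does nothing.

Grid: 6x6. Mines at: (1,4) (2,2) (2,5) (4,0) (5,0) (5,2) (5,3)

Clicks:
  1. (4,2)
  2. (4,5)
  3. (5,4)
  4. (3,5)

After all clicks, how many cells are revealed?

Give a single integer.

Answer: 7

Derivation:
Click 1 (4,2) count=2: revealed 1 new [(4,2)] -> total=1
Click 2 (4,5) count=0: revealed 6 new [(3,4) (3,5) (4,4) (4,5) (5,4) (5,5)] -> total=7
Click 3 (5,4) count=1: revealed 0 new [(none)] -> total=7
Click 4 (3,5) count=1: revealed 0 new [(none)] -> total=7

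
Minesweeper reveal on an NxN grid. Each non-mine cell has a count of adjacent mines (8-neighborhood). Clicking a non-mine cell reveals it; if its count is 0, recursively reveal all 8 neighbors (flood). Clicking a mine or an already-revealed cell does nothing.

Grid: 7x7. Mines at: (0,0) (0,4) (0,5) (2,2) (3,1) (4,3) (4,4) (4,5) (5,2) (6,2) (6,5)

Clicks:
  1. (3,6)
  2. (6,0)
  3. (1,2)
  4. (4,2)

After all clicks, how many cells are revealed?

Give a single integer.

Answer: 9

Derivation:
Click 1 (3,6) count=1: revealed 1 new [(3,6)] -> total=1
Click 2 (6,0) count=0: revealed 6 new [(4,0) (4,1) (5,0) (5,1) (6,0) (6,1)] -> total=7
Click 3 (1,2) count=1: revealed 1 new [(1,2)] -> total=8
Click 4 (4,2) count=3: revealed 1 new [(4,2)] -> total=9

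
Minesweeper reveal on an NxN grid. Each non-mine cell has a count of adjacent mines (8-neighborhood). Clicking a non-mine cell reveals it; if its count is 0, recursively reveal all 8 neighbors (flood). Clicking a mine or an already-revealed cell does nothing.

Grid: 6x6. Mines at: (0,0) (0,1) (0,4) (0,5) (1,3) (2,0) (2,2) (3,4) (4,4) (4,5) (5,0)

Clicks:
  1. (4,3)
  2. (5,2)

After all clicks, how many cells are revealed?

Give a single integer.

Answer: 9

Derivation:
Click 1 (4,3) count=2: revealed 1 new [(4,3)] -> total=1
Click 2 (5,2) count=0: revealed 8 new [(3,1) (3,2) (3,3) (4,1) (4,2) (5,1) (5,2) (5,3)] -> total=9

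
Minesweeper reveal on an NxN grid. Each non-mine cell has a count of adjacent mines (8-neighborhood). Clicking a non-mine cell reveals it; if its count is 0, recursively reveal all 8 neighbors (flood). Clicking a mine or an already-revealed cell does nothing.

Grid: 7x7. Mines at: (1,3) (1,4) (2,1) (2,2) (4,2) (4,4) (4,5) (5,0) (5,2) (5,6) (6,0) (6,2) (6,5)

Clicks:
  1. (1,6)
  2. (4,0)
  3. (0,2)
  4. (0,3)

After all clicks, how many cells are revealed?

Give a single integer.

Click 1 (1,6) count=0: revealed 8 new [(0,5) (0,6) (1,5) (1,6) (2,5) (2,6) (3,5) (3,6)] -> total=8
Click 2 (4,0) count=1: revealed 1 new [(4,0)] -> total=9
Click 3 (0,2) count=1: revealed 1 new [(0,2)] -> total=10
Click 4 (0,3) count=2: revealed 1 new [(0,3)] -> total=11

Answer: 11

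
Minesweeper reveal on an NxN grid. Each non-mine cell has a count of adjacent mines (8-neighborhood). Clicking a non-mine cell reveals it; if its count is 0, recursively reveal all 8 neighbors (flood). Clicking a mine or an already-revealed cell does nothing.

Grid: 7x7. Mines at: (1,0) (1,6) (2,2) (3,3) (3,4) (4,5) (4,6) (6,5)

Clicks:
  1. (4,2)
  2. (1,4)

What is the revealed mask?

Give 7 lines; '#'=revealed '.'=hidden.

Answer: .#####.
.#####.
...###.
.......
..#....
.......
.......

Derivation:
Click 1 (4,2) count=1: revealed 1 new [(4,2)] -> total=1
Click 2 (1,4) count=0: revealed 13 new [(0,1) (0,2) (0,3) (0,4) (0,5) (1,1) (1,2) (1,3) (1,4) (1,5) (2,3) (2,4) (2,5)] -> total=14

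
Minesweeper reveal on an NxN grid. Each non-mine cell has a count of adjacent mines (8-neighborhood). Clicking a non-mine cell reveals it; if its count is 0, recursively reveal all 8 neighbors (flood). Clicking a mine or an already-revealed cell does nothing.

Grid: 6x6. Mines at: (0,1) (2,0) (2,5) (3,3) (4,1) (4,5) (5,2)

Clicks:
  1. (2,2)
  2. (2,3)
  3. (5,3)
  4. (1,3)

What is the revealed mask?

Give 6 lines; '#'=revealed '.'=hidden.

Click 1 (2,2) count=1: revealed 1 new [(2,2)] -> total=1
Click 2 (2,3) count=1: revealed 1 new [(2,3)] -> total=2
Click 3 (5,3) count=1: revealed 1 new [(5,3)] -> total=3
Click 4 (1,3) count=0: revealed 9 new [(0,2) (0,3) (0,4) (0,5) (1,2) (1,3) (1,4) (1,5) (2,4)] -> total=12

Answer: ..####
..####
..###.
......
......
...#..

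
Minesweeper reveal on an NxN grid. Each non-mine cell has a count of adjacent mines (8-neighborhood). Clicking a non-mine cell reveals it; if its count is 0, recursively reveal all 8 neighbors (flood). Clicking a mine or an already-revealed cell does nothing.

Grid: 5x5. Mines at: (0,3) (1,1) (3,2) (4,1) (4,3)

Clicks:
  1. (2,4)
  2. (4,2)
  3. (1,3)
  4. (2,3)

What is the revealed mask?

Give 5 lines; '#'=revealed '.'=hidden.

Click 1 (2,4) count=0: revealed 6 new [(1,3) (1,4) (2,3) (2,4) (3,3) (3,4)] -> total=6
Click 2 (4,2) count=3: revealed 1 new [(4,2)] -> total=7
Click 3 (1,3) count=1: revealed 0 new [(none)] -> total=7
Click 4 (2,3) count=1: revealed 0 new [(none)] -> total=7

Answer: .....
...##
...##
...##
..#..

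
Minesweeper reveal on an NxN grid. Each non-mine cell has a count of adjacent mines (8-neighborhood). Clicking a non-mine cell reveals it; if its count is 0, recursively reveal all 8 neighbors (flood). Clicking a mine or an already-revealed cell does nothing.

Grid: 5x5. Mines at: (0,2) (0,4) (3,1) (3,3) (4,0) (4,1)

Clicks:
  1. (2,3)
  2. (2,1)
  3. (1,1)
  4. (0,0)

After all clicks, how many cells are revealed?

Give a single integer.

Click 1 (2,3) count=1: revealed 1 new [(2,3)] -> total=1
Click 2 (2,1) count=1: revealed 1 new [(2,1)] -> total=2
Click 3 (1,1) count=1: revealed 1 new [(1,1)] -> total=3
Click 4 (0,0) count=0: revealed 4 new [(0,0) (0,1) (1,0) (2,0)] -> total=7

Answer: 7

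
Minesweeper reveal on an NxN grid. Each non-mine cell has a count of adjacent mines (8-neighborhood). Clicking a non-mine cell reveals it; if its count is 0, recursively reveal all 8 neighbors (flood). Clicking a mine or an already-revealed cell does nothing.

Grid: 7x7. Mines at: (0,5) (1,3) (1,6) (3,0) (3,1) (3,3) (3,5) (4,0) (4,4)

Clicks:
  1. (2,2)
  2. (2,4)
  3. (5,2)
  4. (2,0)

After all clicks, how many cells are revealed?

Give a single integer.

Answer: 22

Derivation:
Click 1 (2,2) count=3: revealed 1 new [(2,2)] -> total=1
Click 2 (2,4) count=3: revealed 1 new [(2,4)] -> total=2
Click 3 (5,2) count=0: revealed 19 new [(4,1) (4,2) (4,3) (4,5) (4,6) (5,0) (5,1) (5,2) (5,3) (5,4) (5,5) (5,6) (6,0) (6,1) (6,2) (6,3) (6,4) (6,5) (6,6)] -> total=21
Click 4 (2,0) count=2: revealed 1 new [(2,0)] -> total=22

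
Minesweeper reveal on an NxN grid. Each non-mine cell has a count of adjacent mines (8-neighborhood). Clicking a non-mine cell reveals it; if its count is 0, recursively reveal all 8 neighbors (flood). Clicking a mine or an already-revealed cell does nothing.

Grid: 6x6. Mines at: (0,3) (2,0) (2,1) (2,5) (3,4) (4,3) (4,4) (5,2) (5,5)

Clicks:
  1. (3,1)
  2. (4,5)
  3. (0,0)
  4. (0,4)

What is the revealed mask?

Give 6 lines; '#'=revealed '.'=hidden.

Answer: ###.#.
###...
......
.#....
.....#
......

Derivation:
Click 1 (3,1) count=2: revealed 1 new [(3,1)] -> total=1
Click 2 (4,5) count=3: revealed 1 new [(4,5)] -> total=2
Click 3 (0,0) count=0: revealed 6 new [(0,0) (0,1) (0,2) (1,0) (1,1) (1,2)] -> total=8
Click 4 (0,4) count=1: revealed 1 new [(0,4)] -> total=9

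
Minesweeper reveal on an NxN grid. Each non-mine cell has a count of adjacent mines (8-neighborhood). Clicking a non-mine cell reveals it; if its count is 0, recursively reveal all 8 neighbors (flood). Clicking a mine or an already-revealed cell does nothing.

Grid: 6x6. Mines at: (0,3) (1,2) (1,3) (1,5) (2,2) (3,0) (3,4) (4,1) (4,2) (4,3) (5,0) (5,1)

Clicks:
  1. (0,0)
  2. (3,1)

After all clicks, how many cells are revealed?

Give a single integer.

Click 1 (0,0) count=0: revealed 6 new [(0,0) (0,1) (1,0) (1,1) (2,0) (2,1)] -> total=6
Click 2 (3,1) count=4: revealed 1 new [(3,1)] -> total=7

Answer: 7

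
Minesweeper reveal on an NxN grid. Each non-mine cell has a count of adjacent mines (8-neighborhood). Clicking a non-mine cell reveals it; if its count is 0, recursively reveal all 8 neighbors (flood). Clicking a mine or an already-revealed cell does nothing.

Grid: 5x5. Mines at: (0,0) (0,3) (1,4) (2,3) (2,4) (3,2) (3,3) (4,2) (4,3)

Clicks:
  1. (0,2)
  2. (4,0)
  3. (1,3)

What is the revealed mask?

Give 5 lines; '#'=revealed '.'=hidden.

Click 1 (0,2) count=1: revealed 1 new [(0,2)] -> total=1
Click 2 (4,0) count=0: revealed 8 new [(1,0) (1,1) (2,0) (2,1) (3,0) (3,1) (4,0) (4,1)] -> total=9
Click 3 (1,3) count=4: revealed 1 new [(1,3)] -> total=10

Answer: ..#..
##.#.
##...
##...
##...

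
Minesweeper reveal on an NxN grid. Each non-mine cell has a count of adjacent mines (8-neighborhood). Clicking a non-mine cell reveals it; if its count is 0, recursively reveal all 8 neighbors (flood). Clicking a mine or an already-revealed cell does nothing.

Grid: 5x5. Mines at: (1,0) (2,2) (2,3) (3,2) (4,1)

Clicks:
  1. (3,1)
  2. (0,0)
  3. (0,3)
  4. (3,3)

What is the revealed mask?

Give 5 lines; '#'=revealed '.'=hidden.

Click 1 (3,1) count=3: revealed 1 new [(3,1)] -> total=1
Click 2 (0,0) count=1: revealed 1 new [(0,0)] -> total=2
Click 3 (0,3) count=0: revealed 8 new [(0,1) (0,2) (0,3) (0,4) (1,1) (1,2) (1,3) (1,4)] -> total=10
Click 4 (3,3) count=3: revealed 1 new [(3,3)] -> total=11

Answer: #####
.####
.....
.#.#.
.....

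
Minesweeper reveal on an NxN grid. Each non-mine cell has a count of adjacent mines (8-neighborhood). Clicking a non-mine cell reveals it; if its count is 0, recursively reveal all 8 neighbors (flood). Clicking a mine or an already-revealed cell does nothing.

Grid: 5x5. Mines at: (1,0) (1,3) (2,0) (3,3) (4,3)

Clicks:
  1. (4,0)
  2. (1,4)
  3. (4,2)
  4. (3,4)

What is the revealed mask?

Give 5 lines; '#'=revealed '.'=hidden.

Click 1 (4,0) count=0: revealed 6 new [(3,0) (3,1) (3,2) (4,0) (4,1) (4,2)] -> total=6
Click 2 (1,4) count=1: revealed 1 new [(1,4)] -> total=7
Click 3 (4,2) count=2: revealed 0 new [(none)] -> total=7
Click 4 (3,4) count=2: revealed 1 new [(3,4)] -> total=8

Answer: .....
....#
.....
###.#
###..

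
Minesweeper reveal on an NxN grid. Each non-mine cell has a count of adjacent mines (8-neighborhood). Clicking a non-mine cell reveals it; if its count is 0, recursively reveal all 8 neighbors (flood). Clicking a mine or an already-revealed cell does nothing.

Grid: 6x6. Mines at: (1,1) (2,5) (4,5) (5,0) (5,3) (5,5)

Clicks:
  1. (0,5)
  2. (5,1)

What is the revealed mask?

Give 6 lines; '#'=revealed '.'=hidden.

Click 1 (0,5) count=0: revealed 23 new [(0,2) (0,3) (0,4) (0,5) (1,2) (1,3) (1,4) (1,5) (2,0) (2,1) (2,2) (2,3) (2,4) (3,0) (3,1) (3,2) (3,3) (3,4) (4,0) (4,1) (4,2) (4,3) (4,4)] -> total=23
Click 2 (5,1) count=1: revealed 1 new [(5,1)] -> total=24

Answer: ..####
..####
#####.
#####.
#####.
.#....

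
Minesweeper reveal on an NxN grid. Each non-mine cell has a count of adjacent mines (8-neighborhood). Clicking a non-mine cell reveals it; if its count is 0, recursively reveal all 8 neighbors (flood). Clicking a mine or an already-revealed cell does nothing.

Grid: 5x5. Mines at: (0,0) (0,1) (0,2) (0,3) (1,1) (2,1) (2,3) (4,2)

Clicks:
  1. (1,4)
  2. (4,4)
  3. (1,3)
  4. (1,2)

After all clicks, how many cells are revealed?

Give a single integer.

Answer: 7

Derivation:
Click 1 (1,4) count=2: revealed 1 new [(1,4)] -> total=1
Click 2 (4,4) count=0: revealed 4 new [(3,3) (3,4) (4,3) (4,4)] -> total=5
Click 3 (1,3) count=3: revealed 1 new [(1,3)] -> total=6
Click 4 (1,2) count=6: revealed 1 new [(1,2)] -> total=7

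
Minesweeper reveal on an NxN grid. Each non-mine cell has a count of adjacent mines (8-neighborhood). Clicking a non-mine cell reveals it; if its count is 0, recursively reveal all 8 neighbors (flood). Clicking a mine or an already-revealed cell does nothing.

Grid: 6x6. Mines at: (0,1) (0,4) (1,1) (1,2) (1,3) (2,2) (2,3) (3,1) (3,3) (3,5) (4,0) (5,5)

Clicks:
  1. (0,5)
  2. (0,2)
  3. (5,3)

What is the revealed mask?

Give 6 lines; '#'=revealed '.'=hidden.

Click 1 (0,5) count=1: revealed 1 new [(0,5)] -> total=1
Click 2 (0,2) count=4: revealed 1 new [(0,2)] -> total=2
Click 3 (5,3) count=0: revealed 8 new [(4,1) (4,2) (4,3) (4,4) (5,1) (5,2) (5,3) (5,4)] -> total=10

Answer: ..#..#
......
......
......
.####.
.####.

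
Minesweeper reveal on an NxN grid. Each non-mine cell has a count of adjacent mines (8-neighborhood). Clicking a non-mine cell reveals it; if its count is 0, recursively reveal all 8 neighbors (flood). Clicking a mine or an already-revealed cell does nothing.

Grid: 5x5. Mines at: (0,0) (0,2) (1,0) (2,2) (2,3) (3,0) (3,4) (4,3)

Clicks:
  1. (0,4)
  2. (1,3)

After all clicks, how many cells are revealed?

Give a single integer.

Click 1 (0,4) count=0: revealed 4 new [(0,3) (0,4) (1,3) (1,4)] -> total=4
Click 2 (1,3) count=3: revealed 0 new [(none)] -> total=4

Answer: 4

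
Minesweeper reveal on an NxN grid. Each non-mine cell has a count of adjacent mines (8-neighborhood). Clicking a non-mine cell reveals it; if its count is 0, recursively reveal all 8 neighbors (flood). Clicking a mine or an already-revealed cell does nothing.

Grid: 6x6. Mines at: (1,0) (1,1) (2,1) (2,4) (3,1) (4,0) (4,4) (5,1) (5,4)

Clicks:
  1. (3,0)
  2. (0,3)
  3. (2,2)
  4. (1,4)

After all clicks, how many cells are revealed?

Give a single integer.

Click 1 (3,0) count=3: revealed 1 new [(3,0)] -> total=1
Click 2 (0,3) count=0: revealed 8 new [(0,2) (0,3) (0,4) (0,5) (1,2) (1,3) (1,4) (1,5)] -> total=9
Click 3 (2,2) count=3: revealed 1 new [(2,2)] -> total=10
Click 4 (1,4) count=1: revealed 0 new [(none)] -> total=10

Answer: 10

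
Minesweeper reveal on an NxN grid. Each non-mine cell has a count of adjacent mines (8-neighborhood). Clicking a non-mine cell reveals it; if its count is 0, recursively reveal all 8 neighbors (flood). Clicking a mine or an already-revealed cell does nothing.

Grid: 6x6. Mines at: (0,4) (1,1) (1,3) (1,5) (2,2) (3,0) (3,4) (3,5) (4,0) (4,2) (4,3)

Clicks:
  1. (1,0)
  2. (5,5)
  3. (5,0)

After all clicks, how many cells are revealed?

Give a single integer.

Answer: 6

Derivation:
Click 1 (1,0) count=1: revealed 1 new [(1,0)] -> total=1
Click 2 (5,5) count=0: revealed 4 new [(4,4) (4,5) (5,4) (5,5)] -> total=5
Click 3 (5,0) count=1: revealed 1 new [(5,0)] -> total=6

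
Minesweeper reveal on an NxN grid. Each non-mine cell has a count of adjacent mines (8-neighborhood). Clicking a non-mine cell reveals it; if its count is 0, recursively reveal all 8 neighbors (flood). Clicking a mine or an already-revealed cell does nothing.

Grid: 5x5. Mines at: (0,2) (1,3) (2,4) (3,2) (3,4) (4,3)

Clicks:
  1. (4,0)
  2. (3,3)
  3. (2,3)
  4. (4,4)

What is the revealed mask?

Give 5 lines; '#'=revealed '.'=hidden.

Answer: ##...
##...
##.#.
##.#.
##..#

Derivation:
Click 1 (4,0) count=0: revealed 10 new [(0,0) (0,1) (1,0) (1,1) (2,0) (2,1) (3,0) (3,1) (4,0) (4,1)] -> total=10
Click 2 (3,3) count=4: revealed 1 new [(3,3)] -> total=11
Click 3 (2,3) count=4: revealed 1 new [(2,3)] -> total=12
Click 4 (4,4) count=2: revealed 1 new [(4,4)] -> total=13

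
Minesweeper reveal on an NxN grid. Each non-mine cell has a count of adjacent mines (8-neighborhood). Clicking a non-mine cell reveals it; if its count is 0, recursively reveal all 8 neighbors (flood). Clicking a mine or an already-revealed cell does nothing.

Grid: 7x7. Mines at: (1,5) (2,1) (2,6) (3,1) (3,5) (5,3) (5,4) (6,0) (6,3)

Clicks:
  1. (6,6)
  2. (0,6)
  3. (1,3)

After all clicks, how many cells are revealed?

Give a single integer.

Click 1 (6,6) count=0: revealed 6 new [(4,5) (4,6) (5,5) (5,6) (6,5) (6,6)] -> total=6
Click 2 (0,6) count=1: revealed 1 new [(0,6)] -> total=7
Click 3 (1,3) count=0: revealed 19 new [(0,0) (0,1) (0,2) (0,3) (0,4) (1,0) (1,1) (1,2) (1,3) (1,4) (2,2) (2,3) (2,4) (3,2) (3,3) (3,4) (4,2) (4,3) (4,4)] -> total=26

Answer: 26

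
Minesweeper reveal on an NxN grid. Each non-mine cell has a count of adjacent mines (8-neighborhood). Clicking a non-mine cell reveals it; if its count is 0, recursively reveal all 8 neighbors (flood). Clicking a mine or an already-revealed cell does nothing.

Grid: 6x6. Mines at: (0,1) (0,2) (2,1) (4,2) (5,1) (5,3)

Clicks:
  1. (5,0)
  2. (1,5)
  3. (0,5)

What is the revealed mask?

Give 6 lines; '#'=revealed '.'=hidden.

Answer: ...###
..####
..####
..####
...###
#...##

Derivation:
Click 1 (5,0) count=1: revealed 1 new [(5,0)] -> total=1
Click 2 (1,5) count=0: revealed 20 new [(0,3) (0,4) (0,5) (1,2) (1,3) (1,4) (1,5) (2,2) (2,3) (2,4) (2,5) (3,2) (3,3) (3,4) (3,5) (4,3) (4,4) (4,5) (5,4) (5,5)] -> total=21
Click 3 (0,5) count=0: revealed 0 new [(none)] -> total=21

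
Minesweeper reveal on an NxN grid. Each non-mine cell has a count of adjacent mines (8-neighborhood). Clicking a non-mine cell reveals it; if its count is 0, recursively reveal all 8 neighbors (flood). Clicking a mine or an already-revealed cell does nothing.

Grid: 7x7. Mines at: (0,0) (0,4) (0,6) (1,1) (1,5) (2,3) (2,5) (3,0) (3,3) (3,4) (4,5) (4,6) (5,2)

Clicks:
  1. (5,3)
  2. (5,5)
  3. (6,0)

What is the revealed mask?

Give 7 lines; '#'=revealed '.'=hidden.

Answer: .......
.......
.......
.......
##.....
##.#.#.
##.....

Derivation:
Click 1 (5,3) count=1: revealed 1 new [(5,3)] -> total=1
Click 2 (5,5) count=2: revealed 1 new [(5,5)] -> total=2
Click 3 (6,0) count=0: revealed 6 new [(4,0) (4,1) (5,0) (5,1) (6,0) (6,1)] -> total=8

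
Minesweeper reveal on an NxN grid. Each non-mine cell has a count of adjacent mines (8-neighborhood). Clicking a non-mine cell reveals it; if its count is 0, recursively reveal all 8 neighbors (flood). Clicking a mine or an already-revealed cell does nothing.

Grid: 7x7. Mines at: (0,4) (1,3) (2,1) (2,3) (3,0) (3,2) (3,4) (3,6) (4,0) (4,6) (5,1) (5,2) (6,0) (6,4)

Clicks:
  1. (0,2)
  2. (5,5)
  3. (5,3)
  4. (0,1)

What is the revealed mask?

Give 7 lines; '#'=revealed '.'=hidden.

Click 1 (0,2) count=1: revealed 1 new [(0,2)] -> total=1
Click 2 (5,5) count=2: revealed 1 new [(5,5)] -> total=2
Click 3 (5,3) count=2: revealed 1 new [(5,3)] -> total=3
Click 4 (0,1) count=0: revealed 5 new [(0,0) (0,1) (1,0) (1,1) (1,2)] -> total=8

Answer: ###....
###....
.......
.......
.......
...#.#.
.......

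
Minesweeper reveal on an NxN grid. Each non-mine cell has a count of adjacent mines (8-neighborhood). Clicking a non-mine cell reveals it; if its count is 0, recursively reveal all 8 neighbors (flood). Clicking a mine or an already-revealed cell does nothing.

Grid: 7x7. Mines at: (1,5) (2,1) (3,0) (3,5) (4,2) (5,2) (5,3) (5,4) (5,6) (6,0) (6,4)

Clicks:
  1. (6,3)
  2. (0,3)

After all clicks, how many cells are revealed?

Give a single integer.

Answer: 17

Derivation:
Click 1 (6,3) count=4: revealed 1 new [(6,3)] -> total=1
Click 2 (0,3) count=0: revealed 16 new [(0,0) (0,1) (0,2) (0,3) (0,4) (1,0) (1,1) (1,2) (1,3) (1,4) (2,2) (2,3) (2,4) (3,2) (3,3) (3,4)] -> total=17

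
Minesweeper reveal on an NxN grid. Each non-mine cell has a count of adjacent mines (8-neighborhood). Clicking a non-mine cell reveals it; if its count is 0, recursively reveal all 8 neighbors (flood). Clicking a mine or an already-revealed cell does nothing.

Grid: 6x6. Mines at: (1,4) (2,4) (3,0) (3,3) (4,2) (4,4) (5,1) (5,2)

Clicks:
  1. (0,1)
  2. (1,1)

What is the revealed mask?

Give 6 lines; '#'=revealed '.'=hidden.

Click 1 (0,1) count=0: revealed 12 new [(0,0) (0,1) (0,2) (0,3) (1,0) (1,1) (1,2) (1,3) (2,0) (2,1) (2,2) (2,3)] -> total=12
Click 2 (1,1) count=0: revealed 0 new [(none)] -> total=12

Answer: ####..
####..
####..
......
......
......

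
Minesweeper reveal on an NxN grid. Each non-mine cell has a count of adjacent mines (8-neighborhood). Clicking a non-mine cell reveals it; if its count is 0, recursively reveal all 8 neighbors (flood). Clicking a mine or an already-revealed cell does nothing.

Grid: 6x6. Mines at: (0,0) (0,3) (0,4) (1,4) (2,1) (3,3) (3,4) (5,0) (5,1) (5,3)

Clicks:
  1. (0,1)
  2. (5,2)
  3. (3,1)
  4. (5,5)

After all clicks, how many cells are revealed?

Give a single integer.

Answer: 7

Derivation:
Click 1 (0,1) count=1: revealed 1 new [(0,1)] -> total=1
Click 2 (5,2) count=2: revealed 1 new [(5,2)] -> total=2
Click 3 (3,1) count=1: revealed 1 new [(3,1)] -> total=3
Click 4 (5,5) count=0: revealed 4 new [(4,4) (4,5) (5,4) (5,5)] -> total=7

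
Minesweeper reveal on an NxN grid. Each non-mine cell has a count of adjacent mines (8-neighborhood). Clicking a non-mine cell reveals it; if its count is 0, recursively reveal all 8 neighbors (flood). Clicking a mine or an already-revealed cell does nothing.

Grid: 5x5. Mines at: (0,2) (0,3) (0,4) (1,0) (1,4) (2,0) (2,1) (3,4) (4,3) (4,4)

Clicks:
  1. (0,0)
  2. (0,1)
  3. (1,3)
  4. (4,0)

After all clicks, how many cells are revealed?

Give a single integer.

Click 1 (0,0) count=1: revealed 1 new [(0,0)] -> total=1
Click 2 (0,1) count=2: revealed 1 new [(0,1)] -> total=2
Click 3 (1,3) count=4: revealed 1 new [(1,3)] -> total=3
Click 4 (4,0) count=0: revealed 6 new [(3,0) (3,1) (3,2) (4,0) (4,1) (4,2)] -> total=9

Answer: 9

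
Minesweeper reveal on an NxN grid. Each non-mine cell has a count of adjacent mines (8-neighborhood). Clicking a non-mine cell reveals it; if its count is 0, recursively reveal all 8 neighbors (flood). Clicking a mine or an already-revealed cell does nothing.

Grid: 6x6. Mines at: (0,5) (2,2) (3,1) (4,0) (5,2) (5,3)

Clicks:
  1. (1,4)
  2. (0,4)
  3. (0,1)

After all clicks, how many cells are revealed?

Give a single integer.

Click 1 (1,4) count=1: revealed 1 new [(1,4)] -> total=1
Click 2 (0,4) count=1: revealed 1 new [(0,4)] -> total=2
Click 3 (0,1) count=0: revealed 10 new [(0,0) (0,1) (0,2) (0,3) (1,0) (1,1) (1,2) (1,3) (2,0) (2,1)] -> total=12

Answer: 12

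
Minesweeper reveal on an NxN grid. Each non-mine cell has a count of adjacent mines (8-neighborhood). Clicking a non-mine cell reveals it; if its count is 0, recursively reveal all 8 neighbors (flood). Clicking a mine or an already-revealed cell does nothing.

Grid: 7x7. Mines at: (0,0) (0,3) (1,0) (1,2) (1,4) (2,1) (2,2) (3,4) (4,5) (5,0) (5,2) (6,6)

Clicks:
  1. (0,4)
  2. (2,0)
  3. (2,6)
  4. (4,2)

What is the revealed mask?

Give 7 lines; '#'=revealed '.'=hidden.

Answer: ....###
.....##
#....##
.....##
..#....
.......
.......

Derivation:
Click 1 (0,4) count=2: revealed 1 new [(0,4)] -> total=1
Click 2 (2,0) count=2: revealed 1 new [(2,0)] -> total=2
Click 3 (2,6) count=0: revealed 8 new [(0,5) (0,6) (1,5) (1,6) (2,5) (2,6) (3,5) (3,6)] -> total=10
Click 4 (4,2) count=1: revealed 1 new [(4,2)] -> total=11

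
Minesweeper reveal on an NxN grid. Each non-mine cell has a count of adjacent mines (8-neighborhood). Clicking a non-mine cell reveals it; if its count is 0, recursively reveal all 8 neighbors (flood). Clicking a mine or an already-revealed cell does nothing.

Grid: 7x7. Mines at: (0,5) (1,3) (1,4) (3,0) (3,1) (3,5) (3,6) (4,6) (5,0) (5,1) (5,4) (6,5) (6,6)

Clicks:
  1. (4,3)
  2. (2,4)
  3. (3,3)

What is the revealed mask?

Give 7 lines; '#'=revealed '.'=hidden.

Click 1 (4,3) count=1: revealed 1 new [(4,3)] -> total=1
Click 2 (2,4) count=3: revealed 1 new [(2,4)] -> total=2
Click 3 (3,3) count=0: revealed 7 new [(2,2) (2,3) (3,2) (3,3) (3,4) (4,2) (4,4)] -> total=9

Answer: .......
.......
..###..
..###..
..###..
.......
.......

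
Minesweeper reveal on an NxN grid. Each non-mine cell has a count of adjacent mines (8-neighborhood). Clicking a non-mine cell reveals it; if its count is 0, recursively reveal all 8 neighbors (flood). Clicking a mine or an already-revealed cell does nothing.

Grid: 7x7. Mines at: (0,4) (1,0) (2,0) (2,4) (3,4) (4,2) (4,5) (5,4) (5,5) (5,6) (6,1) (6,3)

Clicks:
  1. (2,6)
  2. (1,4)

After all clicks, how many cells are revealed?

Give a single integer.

Answer: 9

Derivation:
Click 1 (2,6) count=0: revealed 8 new [(0,5) (0,6) (1,5) (1,6) (2,5) (2,6) (3,5) (3,6)] -> total=8
Click 2 (1,4) count=2: revealed 1 new [(1,4)] -> total=9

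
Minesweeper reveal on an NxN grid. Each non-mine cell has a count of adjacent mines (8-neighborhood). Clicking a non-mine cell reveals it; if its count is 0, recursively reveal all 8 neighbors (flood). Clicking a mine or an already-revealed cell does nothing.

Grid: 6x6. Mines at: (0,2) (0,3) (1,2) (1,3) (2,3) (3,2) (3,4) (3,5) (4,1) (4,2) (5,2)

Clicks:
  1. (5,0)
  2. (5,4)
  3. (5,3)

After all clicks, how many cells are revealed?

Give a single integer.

Click 1 (5,0) count=1: revealed 1 new [(5,0)] -> total=1
Click 2 (5,4) count=0: revealed 6 new [(4,3) (4,4) (4,5) (5,3) (5,4) (5,5)] -> total=7
Click 3 (5,3) count=2: revealed 0 new [(none)] -> total=7

Answer: 7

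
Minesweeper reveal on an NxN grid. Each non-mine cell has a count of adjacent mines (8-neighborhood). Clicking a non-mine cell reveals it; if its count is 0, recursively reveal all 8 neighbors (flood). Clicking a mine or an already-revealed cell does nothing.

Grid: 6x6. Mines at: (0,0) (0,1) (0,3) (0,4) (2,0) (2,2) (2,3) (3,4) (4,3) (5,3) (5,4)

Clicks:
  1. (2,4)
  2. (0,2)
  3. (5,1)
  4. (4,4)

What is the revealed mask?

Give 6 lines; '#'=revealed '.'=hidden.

Click 1 (2,4) count=2: revealed 1 new [(2,4)] -> total=1
Click 2 (0,2) count=2: revealed 1 new [(0,2)] -> total=2
Click 3 (5,1) count=0: revealed 9 new [(3,0) (3,1) (3,2) (4,0) (4,1) (4,2) (5,0) (5,1) (5,2)] -> total=11
Click 4 (4,4) count=4: revealed 1 new [(4,4)] -> total=12

Answer: ..#...
......
....#.
###...
###.#.
###...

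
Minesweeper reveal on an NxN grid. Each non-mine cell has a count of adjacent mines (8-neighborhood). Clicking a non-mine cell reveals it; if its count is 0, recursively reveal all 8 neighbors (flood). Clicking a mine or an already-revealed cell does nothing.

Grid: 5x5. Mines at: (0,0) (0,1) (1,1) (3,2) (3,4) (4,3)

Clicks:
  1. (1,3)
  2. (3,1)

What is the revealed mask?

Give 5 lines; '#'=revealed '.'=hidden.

Answer: ..###
..###
..###
.#...
.....

Derivation:
Click 1 (1,3) count=0: revealed 9 new [(0,2) (0,3) (0,4) (1,2) (1,3) (1,4) (2,2) (2,3) (2,4)] -> total=9
Click 2 (3,1) count=1: revealed 1 new [(3,1)] -> total=10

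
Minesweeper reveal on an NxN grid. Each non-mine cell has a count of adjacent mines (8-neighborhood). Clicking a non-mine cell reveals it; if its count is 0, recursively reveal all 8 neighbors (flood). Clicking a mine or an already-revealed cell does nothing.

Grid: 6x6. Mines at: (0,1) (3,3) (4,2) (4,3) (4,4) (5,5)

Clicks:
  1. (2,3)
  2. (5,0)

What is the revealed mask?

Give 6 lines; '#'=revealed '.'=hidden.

Click 1 (2,3) count=1: revealed 1 new [(2,3)] -> total=1
Click 2 (5,0) count=0: revealed 13 new [(1,0) (1,1) (1,2) (2,0) (2,1) (2,2) (3,0) (3,1) (3,2) (4,0) (4,1) (5,0) (5,1)] -> total=14

Answer: ......
###...
####..
###...
##....
##....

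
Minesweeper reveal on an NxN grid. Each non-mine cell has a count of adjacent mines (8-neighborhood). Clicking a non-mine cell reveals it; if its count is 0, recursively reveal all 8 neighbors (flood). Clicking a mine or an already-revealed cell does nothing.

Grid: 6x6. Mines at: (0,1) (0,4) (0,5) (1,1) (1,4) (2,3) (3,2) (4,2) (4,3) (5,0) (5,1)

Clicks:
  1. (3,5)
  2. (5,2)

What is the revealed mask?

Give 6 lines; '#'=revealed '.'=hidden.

Answer: ......
......
....##
....##
....##
..#.##

Derivation:
Click 1 (3,5) count=0: revealed 8 new [(2,4) (2,5) (3,4) (3,5) (4,4) (4,5) (5,4) (5,5)] -> total=8
Click 2 (5,2) count=3: revealed 1 new [(5,2)] -> total=9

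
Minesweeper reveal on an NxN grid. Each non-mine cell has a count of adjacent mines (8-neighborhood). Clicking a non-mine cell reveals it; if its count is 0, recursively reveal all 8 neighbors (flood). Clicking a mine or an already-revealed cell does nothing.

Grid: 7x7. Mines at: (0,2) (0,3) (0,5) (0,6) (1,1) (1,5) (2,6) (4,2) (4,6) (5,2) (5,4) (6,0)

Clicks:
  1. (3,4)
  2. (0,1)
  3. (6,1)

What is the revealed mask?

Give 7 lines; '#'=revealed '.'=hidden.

Click 1 (3,4) count=0: revealed 14 new [(1,2) (1,3) (1,4) (2,2) (2,3) (2,4) (2,5) (3,2) (3,3) (3,4) (3,5) (4,3) (4,4) (4,5)] -> total=14
Click 2 (0,1) count=2: revealed 1 new [(0,1)] -> total=15
Click 3 (6,1) count=2: revealed 1 new [(6,1)] -> total=16

Answer: .#.....
..###..
..####.
..####.
...###.
.......
.#.....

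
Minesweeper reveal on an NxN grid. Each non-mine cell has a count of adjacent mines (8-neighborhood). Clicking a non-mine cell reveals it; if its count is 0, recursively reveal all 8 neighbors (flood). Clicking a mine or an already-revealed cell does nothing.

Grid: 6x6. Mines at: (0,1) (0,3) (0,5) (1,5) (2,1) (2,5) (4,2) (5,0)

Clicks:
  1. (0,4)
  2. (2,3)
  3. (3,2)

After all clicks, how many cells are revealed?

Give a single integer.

Click 1 (0,4) count=3: revealed 1 new [(0,4)] -> total=1
Click 2 (2,3) count=0: revealed 9 new [(1,2) (1,3) (1,4) (2,2) (2,3) (2,4) (3,2) (3,3) (3,4)] -> total=10
Click 3 (3,2) count=2: revealed 0 new [(none)] -> total=10

Answer: 10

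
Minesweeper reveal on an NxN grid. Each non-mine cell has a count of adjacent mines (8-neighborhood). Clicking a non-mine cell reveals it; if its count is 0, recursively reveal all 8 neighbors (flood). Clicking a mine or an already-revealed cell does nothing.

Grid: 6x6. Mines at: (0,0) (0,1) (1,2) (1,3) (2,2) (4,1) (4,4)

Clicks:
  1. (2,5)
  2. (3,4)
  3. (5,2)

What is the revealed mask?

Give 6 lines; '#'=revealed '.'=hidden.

Answer: ....##
....##
....##
....##
......
..#...

Derivation:
Click 1 (2,5) count=0: revealed 8 new [(0,4) (0,5) (1,4) (1,5) (2,4) (2,5) (3,4) (3,5)] -> total=8
Click 2 (3,4) count=1: revealed 0 new [(none)] -> total=8
Click 3 (5,2) count=1: revealed 1 new [(5,2)] -> total=9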